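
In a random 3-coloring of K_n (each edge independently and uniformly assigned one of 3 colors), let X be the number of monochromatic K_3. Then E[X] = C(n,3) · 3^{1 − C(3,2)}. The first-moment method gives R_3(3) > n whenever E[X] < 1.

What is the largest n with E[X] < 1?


We need C(n, 3) · 3^{1 − 3} < 1, i.e. C(n, 3) < 3^{3 − 1} = 9.
Check values of n near the boundary:
  n = 3: C(3, 3) = 1; 1 < 9? YES
  n = 4: C(4, 3) = 4; 4 < 9? YES
  n = 5: C(5, 3) = 10; 10 < 9? NO
The largest n with C(n, 3) < 9 is n = 4 (where E[X] = 4/9 ≈ 0.4444444). Hence R_3(3) > 4, i.e. R_3(3) ≥ 5.

Largest n = 4; hence R_3(3) > 4.


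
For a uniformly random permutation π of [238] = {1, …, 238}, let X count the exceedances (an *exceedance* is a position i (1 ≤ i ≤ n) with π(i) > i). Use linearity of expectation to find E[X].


Write X = Σ_{i=1}^{238} X_i, where X_i = 1_{π(i) > i}.
For each fixed i, π(i) is uniform over {1, …, 238} (marginal of a uniform permutation), so P[π(i) > i] = (n − i)/n. Summing: Σ_{i=1}^{238} (n − i)/n = (0 + 1 + … + 237)/238 = 238(238 − 1)/(2·238) = (238 − 1)/2.
Hence E[X] = Σ_{i=1}^{238} (238 − i)/238 = 237/2 ≈ 118.50000.

E[X] = 237/2 = 118.50000.


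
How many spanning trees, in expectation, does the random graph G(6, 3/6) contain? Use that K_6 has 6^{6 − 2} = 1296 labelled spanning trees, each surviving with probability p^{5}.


K_6 has 6^{6 − 2} = 1296 labelled spanning trees.
For each such spanning tree H, let X_H = 1 if all 5 edges of H are present in G. Then P[X_H = 1] = p^{5} = (1/2)^{5} = 1/32.
By linearity of expectation: E[X] = Σ_H E[X_H] = 1296 · p^{5} = 1296 · 1/32 = 81/2.
Numerically: E[X] ≈ 40.5.

E[X] = 1296 · (1/2)^{5} = 81/2 ≈ 40.5.


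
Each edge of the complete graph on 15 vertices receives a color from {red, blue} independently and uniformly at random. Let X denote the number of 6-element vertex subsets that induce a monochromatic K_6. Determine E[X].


Let X = Σ_S X_S over the C(15, 6) = 5005 subsets S of size 6, where X_S = 1 if the K_6 on S is monochromatic.
For a fixed S, the K_6 on S has C(6, 2) = 15 edges. P[all 15 edges red] = (1/2)^15, and likewise for blue, so P[monochromatic] = 2·(1/2)^15 = 2^{1 − 15} = 1/16384.
Summing: E[X] = C(15, 6) · 2^{1 − 15} = 5005 · 1/16384 = 5005/16384.
Numerically: E[X] ≈ 0.3055.

E[X] = C(15,6)·2^(1−C(6,2)) = 5005/16384 ≈ 0.3055.


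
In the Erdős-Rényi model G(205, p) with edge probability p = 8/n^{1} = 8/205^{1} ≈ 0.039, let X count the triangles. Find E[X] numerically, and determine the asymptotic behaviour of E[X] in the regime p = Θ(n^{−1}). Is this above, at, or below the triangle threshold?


Number of potential triangles: C(205, 3) = 1414910.
Each occurs with probability p³ ≈ (0.039)³ ≈ 5.94304e-05.
By linearity: E[X] = C(205, 3)·p³ ≈ 1414910 · 5.94304e-05 ≈ 84.089.
Here α = 1, so p = 8/n is exactly at the triangle threshold p ~ 1/n. Asymptotically E[X] → c³/6 = 8³/6 = 256/3 ≈ 85.333, a bounded constant. In this regime the triangle count is asymptotically Poisson(c³/6).

E[X] ≈ 84.089; in regime p = Θ(1/n^{1}) E[X] stays bounded (at the triangle threshold p ~ 1/n).


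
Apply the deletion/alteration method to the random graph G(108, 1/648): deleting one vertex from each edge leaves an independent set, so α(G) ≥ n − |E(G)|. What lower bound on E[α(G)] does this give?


E[|E(G)|] = C(108, 2)·p = 5778 · (1/648) = 107/12.
E[α(G)] ≥ n − E[|E(G)|] = 108 − 107/12 = 1189/12.
Numerically: ≈ 99.0833.
(This is only a lower bound; the true E[α(G)] may be larger.)

E[α(G)] ≥ 1189/12 ≈ 99.0833.


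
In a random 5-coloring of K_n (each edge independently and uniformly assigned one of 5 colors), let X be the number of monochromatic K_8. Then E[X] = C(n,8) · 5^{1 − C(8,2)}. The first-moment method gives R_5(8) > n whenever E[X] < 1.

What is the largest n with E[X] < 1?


We need C(n, 8) · 5^{1 − 28} < 1, i.e. C(n, 8) < 5^{28 − 1} = 7450580596923828125.
Check values of n near the boundary:
  n = 857: C(857, 8) = 6983854138365964575; 6983854138365964575 < 7450580596923828125? YES
  n = 858: C(858, 8) = 7049584530256467771; 7049584530256467771 < 7450580596923828125? YES
  n = 859: C(859, 8) = 7115855595170747139; 7115855595170747139 < 7450580596923828125? YES
  n = 860: C(860, 8) = 7182671140665308145; 7182671140665308145 < 7450580596923828125? YES
  n = 861: C(861, 8) = 7250034996615275865; 7250034996615275865 < 7450580596923828125? YES
  n = 862: C(862, 8) = 7317951015318931845; 7317951015318931845 < 7450580596923828125? YES
  n = 863: C(863, 8) = 7386423071602617757; 7386423071602617757 < 7450580596923828125? YES
  n = 864: C(864, 8) = 7455455062926006708; 7455455062926006708 < 7450580596923828125? NO
The largest n with C(n, 8) < 7450580596923828125 is n = 863 (where E[X] = 7386423071602617757/7450580596923828125 ≈ 0.9913889). Hence R_5(8) > 863, i.e. R_5(8) ≥ 864.

Largest n = 863; hence R_5(8) > 863.


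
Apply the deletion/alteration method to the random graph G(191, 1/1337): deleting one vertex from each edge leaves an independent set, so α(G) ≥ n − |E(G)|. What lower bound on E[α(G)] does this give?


E[|E(G)|] = C(191, 2)·p = 18145 · (1/1337) = 95/7.
E[α(G)] ≥ n − E[|E(G)|] = 191 − 95/7 = 1242/7.
Numerically: ≈ 177.429.
(This is only a lower bound; the true E[α(G)] may be larger.)

E[α(G)] ≥ 1242/7 ≈ 177.429.


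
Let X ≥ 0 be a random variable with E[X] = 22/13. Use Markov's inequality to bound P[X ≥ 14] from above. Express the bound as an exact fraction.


μ = E[X] = 22/13, a = 14.
Markov: P[X ≥ 14] ≤ μ/a = (22/13)/14 = 11/91.
Numerically: ≈ 0.120879.
(Since a = 14 > μ = 1.692308, the bound 11/91 is < 1 and informative.)

P[X ≥ 14] ≤ 11/91 ≈ 0.120879.


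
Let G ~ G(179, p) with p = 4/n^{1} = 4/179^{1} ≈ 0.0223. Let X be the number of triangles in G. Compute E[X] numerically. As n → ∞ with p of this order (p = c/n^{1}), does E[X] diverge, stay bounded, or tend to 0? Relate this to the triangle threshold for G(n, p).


Number of potential triangles: C(179, 3) = 939929.
Each occurs with probability p³ ≈ (0.0223)³ ≈ 1.11589e-05.
By linearity: E[X] = C(179, 3)·p³ ≈ 939929 · 1.11589e-05 ≈ 10.489.
Here α = 1, so p = 4/n is exactly at the triangle threshold p ~ 1/n. Asymptotically E[X] → c³/6 = 4³/6 = 32/3 ≈ 10.667, a bounded constant. In this regime the triangle count is asymptotically Poisson(c³/6).

E[X] ≈ 10.489; in regime p = Θ(1/n^{1}) E[X] stays bounded (at the triangle threshold p ~ 1/n).


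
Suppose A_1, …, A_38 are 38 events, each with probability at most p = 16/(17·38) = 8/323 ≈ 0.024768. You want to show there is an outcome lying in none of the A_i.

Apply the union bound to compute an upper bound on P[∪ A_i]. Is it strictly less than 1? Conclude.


Union bound: P[∪_{i=1}^{38} A_i] ≤ Σ_i P[A_i] ≤ 38·p = 38·(8/323) = 16/17.
Numerically: 16/17 ≈ 0.941176.
Is 16/17 < 1? YES.
Since P[∪ A_i] ≤ 16/17 < 1, the complement has P[∩ A_i^c] ≥ 1 − 16/17 = 1/17 > 0, so some outcome avoids every A_i.

38·p = 16/17 ≈ 0.941176; existence CERTIFIED by the union bound.


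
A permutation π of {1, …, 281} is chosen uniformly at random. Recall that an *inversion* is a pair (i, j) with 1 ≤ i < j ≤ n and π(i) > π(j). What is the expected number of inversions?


Write X = Σ X_I over the C(281, 2) = 39340 pairs i < j, with X_I the indicator of one inversion.
There are 39340 indicators.
For each fixed pair i < j, the values π(i) and π(j) are two distinct elements of {1, …, 281} in uniformly random order; by symmetry P[π(i) > π(j)] = 1/2.
By linearity: E[X] = 39340 · (1/2) = C(281, 2) · (1/2) = 39340/2 = 19670 ≈ 19670.00000.

E[X] = 19670 = 19670.00000.


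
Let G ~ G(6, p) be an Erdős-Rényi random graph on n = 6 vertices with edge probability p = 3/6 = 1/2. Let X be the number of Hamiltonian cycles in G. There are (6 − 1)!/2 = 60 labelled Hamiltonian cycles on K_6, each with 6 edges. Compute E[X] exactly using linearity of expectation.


K_6 has (6 − 1)!/2 = 60 labelled Hamiltonian cycles.
For each such Hamiltonian cycle H, let X_H = 1 if all 6 edges of H are present in G. Then P[X_H = 1] = p^{6} = (1/2)^{6} = 1/64.
By linearity of expectation: E[X] = Σ_H E[X_H] = 60 · p^{6} = 60 · 1/64 = 15/16.
Numerically: E[X] ≈ 0.938.

E[X] = 60 · (1/2)^{6} = 15/16 ≈ 0.938.


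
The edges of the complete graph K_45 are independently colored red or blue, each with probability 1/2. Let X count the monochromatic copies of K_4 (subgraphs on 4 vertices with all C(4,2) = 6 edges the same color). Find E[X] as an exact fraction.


Let X = Σ_S X_S over the C(45, 4) = 148995 subsets S of size 4, where X_S = 1 if the K_4 on S is monochromatic.
For a fixed S, the K_4 on S has C(4, 2) = 6 edges. P[all 6 edges red] = (1/2)^6, and likewise for blue, so P[monochromatic] = 2·(1/2)^6 = 2^{1 − 6} = 1/32.
Summing: E[X] = C(45, 4) · 2^{1 − 6} = 148995 · 1/32 = 148995/32.
Numerically: E[X] ≈ 4656.093750.

E[X] = C(45,4)·2^(1−C(4,2)) = 148995/32 ≈ 4656.093750.


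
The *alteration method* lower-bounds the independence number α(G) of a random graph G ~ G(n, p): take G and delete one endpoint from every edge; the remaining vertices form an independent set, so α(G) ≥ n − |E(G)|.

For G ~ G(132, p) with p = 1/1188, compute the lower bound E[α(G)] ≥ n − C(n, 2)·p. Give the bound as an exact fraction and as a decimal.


E[|E(G)|] = C(132, 2)·p = 8646 · (1/1188) = 131/18.
E[α(G)] ≥ n − E[|E(G)|] = 132 − 131/18 = 2245/18.
Numerically: ≈ 124.722222.
(This is only a lower bound; the true E[α(G)] may be larger.)

E[α(G)] ≥ 2245/18 ≈ 124.722222.


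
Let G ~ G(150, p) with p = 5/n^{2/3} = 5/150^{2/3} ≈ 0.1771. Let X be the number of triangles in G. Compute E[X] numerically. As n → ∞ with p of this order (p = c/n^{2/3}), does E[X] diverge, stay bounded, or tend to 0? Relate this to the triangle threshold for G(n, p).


Number of potential triangles: C(150, 3) = 551300.
Each occurs with probability p³ ≈ (0.1771)³ ≈ 5.555556e-03.
By linearity: E[X] = C(150, 3)·p³ ≈ 551300 · 5.555556e-03 ≈ 3062.7778.
Since α = 2/3 < 1, p = c/n^{2/3} ≫ 1/n is above the triangle threshold p ~ 1/n. Asymptotically E[X] ~ (c³/6)·n^{3(1−α)} = (5³/6)·n^{1} → ∞; triangles are abundant w.h.p.

E[X] ≈ 3062.7778; in regime p = Θ(1/n^{2/3}) E[X] diverges (above the triangle threshold p ~ 1/n).


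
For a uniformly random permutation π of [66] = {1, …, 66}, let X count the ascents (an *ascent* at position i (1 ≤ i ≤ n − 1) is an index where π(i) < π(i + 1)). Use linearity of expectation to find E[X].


Write X = Σ X_I over i = 1, …, 65, with X_I the indicator of one ascent.
There are 65 indicators.
For each fixed i, the pair (π(i), π(i+1)) is a uniformly random ordered pair of distinct values from {1, …, 66}; by symmetry P[π(i) < π(i+1)] = 1/2.
By linearity: E[X] = 65 · (1/2) = (66 − 1) · (1/2) = 65/2 ≈ 32.500.

E[X] = 65/2 = 32.500.


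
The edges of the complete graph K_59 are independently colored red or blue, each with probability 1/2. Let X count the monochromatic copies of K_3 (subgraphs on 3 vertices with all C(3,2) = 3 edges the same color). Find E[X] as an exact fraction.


Let X = Σ_S X_S over the C(59, 3) = 32509 subsets S of size 3, where X_S = 1 if the K_3 on S is monochromatic.
For a fixed S, the K_3 on S has C(3, 2) = 3 edges. P[all 3 edges red] = (1/2)^3, and likewise for blue, so P[monochromatic] = 2·(1/2)^3 = 2^{1 − 3} = 1/4.
By linearity of expectation: E[X] = C(59, 3) · 2^{1 − 3} = 32509 · 1/4 = 32509/4.
Numerically: E[X] ≈ 8127.250.

E[X] = C(59,3)·2^(1−C(3,2)) = 32509/4 ≈ 8127.250.


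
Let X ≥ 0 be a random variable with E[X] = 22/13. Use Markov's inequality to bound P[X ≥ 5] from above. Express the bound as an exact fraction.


μ = E[X] = 22/13, a = 5.
Markov: P[X ≥ 5] ≤ μ/a = (22/13)/5 = 22/65.
Numerically: ≈ 0.33846.
(Since a = 5 > μ = 1.69231, the bound 22/65 is < 1 and informative.)

P[X ≥ 5] ≤ 22/65 ≈ 0.33846.


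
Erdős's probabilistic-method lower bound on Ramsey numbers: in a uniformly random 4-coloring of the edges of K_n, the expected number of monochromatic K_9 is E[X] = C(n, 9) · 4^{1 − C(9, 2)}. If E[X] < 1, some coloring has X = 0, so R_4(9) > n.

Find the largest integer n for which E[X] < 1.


We need C(n, 9) · 4^{1 − 36} < 1, i.e. C(n, 9) < 4^{36 − 1} = 1180591620717411303424.
Check values of n near the boundary:
  n = 913: C(913, 9) = 1167605542753639808390; 1167605542753639808390 < 1180591620717411303424? YES
  n = 914: C(914, 9) = 1179217089587653905932; 1179217089587653905932 < 1180591620717411303424? YES
  n = 915: C(915, 9) = 1190931166636537885130; 1190931166636537885130 < 1180591620717411303424? NO
  n = 916: C(916, 9) = 1202748565202942340440; 1202748565202942340440 < 1180591620717411303424? NO
  n = 917: C(917, 9) = 1214670081818390006810; 1214670081818390006810 < 1180591620717411303424? NO
The largest n with C(n, 9) < 1180591620717411303424 is n = 914 (where E[X] = 294804272396913476483/295147905179352825856 ≈ 0.9988357). Hence R_4(9) > 914, i.e. R_4(9) ≥ 915.

Largest n = 914; hence R_4(9) > 914.


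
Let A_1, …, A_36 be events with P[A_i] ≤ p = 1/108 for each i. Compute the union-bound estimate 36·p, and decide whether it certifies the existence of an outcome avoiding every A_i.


Union bound: P[∪_{i=1}^{36} A_i] ≤ Σ_i P[A_i] ≤ 36·p = 36·(1/108) = 1/3.
Numerically: 1/3 ≈ 0.33333.
Is 1/3 < 1? YES.
Since P[∪ A_i] ≤ 1/3 < 1, the complement has P[∩ A_i^c] ≥ 1 − 1/3 = 2/3 > 0, so some outcome avoids every A_i.

36·p = 1/3 ≈ 0.33333; existence CERTIFIED by the union bound.


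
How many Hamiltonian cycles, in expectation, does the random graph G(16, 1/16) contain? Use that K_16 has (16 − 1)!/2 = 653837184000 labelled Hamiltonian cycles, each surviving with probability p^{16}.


K_16 has (16 − 1)!/2 = 653837184000 labelled Hamiltonian cycles.
For each such Hamiltonian cycle H, let X_H = 1 if all 16 edges of H are present in G. Then P[X_H = 1] = p^{16} = (1/16)^{16} = 1/18446744073709551616.
By linearity: E[X] = Σ_H E[X_H] = 653837184000 · p^{16} = 653837184000 · 1/18446744073709551616 = 638512875/18014398509481984.
Numerically: E[X] ≈ 3.54e-08.

E[X] = 653837184000 · (1/16)^{16} = 638512875/18014398509481984 ≈ 3.54e-08.


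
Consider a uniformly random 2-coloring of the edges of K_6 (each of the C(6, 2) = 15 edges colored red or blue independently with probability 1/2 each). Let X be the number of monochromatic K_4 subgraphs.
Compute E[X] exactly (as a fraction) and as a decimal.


Let X = Σ_S X_S over the C(6, 4) = 15 subsets S of size 4, where X_S = 1 if the K_4 on S is monochromatic.
For a fixed S, the K_4 on S has C(4, 2) = 6 edges. P[all 6 edges red] = (1/2)^6, and likewise for blue, so P[monochromatic] = 2·(1/2)^6 = 2^{1 − 6} = 1/32.
By linearity of expectation: E[X] = C(6, 4) · 2^{1 − 6} = 15 · 1/32 = 15/32.
Numerically: E[X] ≈ 0.4688.

E[X] = C(6,4)·2^(1−C(4,2)) = 15/32 ≈ 0.4688.


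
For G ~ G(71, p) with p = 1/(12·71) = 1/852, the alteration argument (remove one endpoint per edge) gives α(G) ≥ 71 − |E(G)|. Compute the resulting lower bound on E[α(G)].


E[|E(G)|] = C(71, 2)·p = 2485 · (1/852) = 35/12.
E[α(G)] ≥ n − E[|E(G)|] = 71 − 35/12 = 817/12.
Numerically: ≈ 68.08333.
(This is only a lower bound; the true E[α(G)] may be larger.)

E[α(G)] ≥ 817/12 ≈ 68.08333.


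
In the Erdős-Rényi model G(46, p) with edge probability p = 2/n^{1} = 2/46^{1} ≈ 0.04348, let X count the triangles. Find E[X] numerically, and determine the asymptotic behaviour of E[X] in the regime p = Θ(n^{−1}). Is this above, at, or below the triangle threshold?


Number of potential triangles: C(46, 3) = 15180.
Each occurs with probability p³ ≈ (0.04348)³ ≈ 8.218953e-05.
By linearity: E[X] = C(46, 3)·p³ ≈ 15180 · 8.218953e-05 ≈ 1.2476.
Here α = 1, so p = 2/n is exactly at the triangle threshold p ~ 1/n. Asymptotically E[X] → c³/6 = 2³/6 = 4/3 ≈ 1.3333, a bounded constant. In this regime the triangle count is asymptotically Poisson(c³/6).

E[X] ≈ 1.2476; in regime p = Θ(1/n^{1}) E[X] stays bounded (at the triangle threshold p ~ 1/n).


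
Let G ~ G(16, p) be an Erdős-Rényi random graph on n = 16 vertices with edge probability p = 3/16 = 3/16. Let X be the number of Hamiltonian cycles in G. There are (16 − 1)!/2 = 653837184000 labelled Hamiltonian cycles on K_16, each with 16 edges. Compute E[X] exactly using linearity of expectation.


K_16 has (16 − 1)!/2 = 653837184000 labelled Hamiltonian cycles.
For each such Hamiltonian cycle H, let X_H = 1 if all 16 edges of H are present in G. Then P[X_H = 1] = p^{16} = (3/16)^{16} = 43046721/18446744073709551616.
By linearity: E[X] = Σ_H E[X_H] = 653837184000 · p^{16} = 653837184000 · 43046721/18446744073709551616 = 27485885585032875/18014398509481984.
Numerically: E[X] ≈ 1.52577.

E[X] = 653837184000 · (3/16)^{16} = 27485885585032875/18014398509481984 ≈ 1.52577.


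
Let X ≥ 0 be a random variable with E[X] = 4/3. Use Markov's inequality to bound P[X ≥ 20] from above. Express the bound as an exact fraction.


μ = E[X] = 4/3, a = 20.
Markov: P[X ≥ 20] ≤ μ/a = (4/3)/20 = 1/15.
Numerically: ≈ 0.066667.
(Since a = 20 > μ = 1.333333, the bound 1/15 is < 1 and informative.)

P[X ≥ 20] ≤ 1/15 ≈ 0.066667.


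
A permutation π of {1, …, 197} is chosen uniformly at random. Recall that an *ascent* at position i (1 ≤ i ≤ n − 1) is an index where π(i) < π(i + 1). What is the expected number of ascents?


Write X = Σ X_I over i = 1, …, 196, with X_I the indicator of one ascent.
There are 196 indicators.
For each fixed i, the pair (π(i), π(i+1)) is a uniformly random ordered pair of distinct values from {1, …, 197}; by symmetry P[π(i) < π(i+1)] = 1/2.
By linearity: E[X] = 196 · (1/2) = (197 − 1) · (1/2) = 98 ≈ 98.000000.

E[X] = 98 = 98.000000.


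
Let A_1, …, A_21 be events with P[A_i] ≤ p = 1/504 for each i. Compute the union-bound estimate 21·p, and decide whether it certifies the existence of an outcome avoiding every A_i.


Union bound: P[∪_{i=1}^{21} A_i] ≤ Σ_i P[A_i] ≤ 21·p = 21·(1/504) = 1/24.
Numerically: 1/24 ≈ 0.0416667.
Is 1/24 < 1? YES.
Since P[∪ A_i] ≤ 1/24 < 1, the complement has P[∩ A_i^c] ≥ 1 − 1/24 = 23/24 > 0, so some outcome avoids every A_i.

21·p = 1/24 ≈ 0.0416667; existence CERTIFIED by the union bound.


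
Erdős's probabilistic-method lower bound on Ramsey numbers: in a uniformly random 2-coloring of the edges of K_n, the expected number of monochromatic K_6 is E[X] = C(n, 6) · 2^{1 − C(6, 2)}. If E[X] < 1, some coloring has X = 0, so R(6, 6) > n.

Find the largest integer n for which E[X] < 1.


We need C(n, 6) · 2^{1 − 15} < 1, i.e. C(n, 6) < 2^{15 − 1} = 16384.
Check values of n near the boundary:
  n = 14: C(14, 6) = 3003; 3003 < 16384? YES
  n = 15: C(15, 6) = 5005; 5005 < 16384? YES
  n = 16: C(16, 6) = 8008; 8008 < 16384? YES
  n = 17: C(17, 6) = 12376; 12376 < 16384? YES
  n = 18: C(18, 6) = 18564; 18564 < 16384? NO
  n = 19: C(19, 6) = 27132; 27132 < 16384? NO
The largest n with C(n, 6) < 16384 is n = 17 (where E[X] = 1547/2048 ≈ 0.7553711). Hence R(6, 6) > 17, i.e. R(6, 6) ≥ 18.

Largest n = 17; hence R(6, 6) > 17.


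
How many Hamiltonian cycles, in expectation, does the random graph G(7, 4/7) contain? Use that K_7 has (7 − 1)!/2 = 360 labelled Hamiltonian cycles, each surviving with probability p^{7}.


K_7 has (7 − 1)!/2 = 360 labelled Hamiltonian cycles.
For each such Hamiltonian cycle H, let X_H = 1 if all 7 edges of H are present in G. Then P[X_H = 1] = p^{7} = (4/7)^{7} = 16384/823543.
By linearity: E[X] = Σ_H E[X_H] = 360 · p^{7} = 360 · 16384/823543 = 5898240/823543.
Numerically: E[X] ≈ 7.162.

E[X] = 360 · (4/7)^{7} = 5898240/823543 ≈ 7.162.


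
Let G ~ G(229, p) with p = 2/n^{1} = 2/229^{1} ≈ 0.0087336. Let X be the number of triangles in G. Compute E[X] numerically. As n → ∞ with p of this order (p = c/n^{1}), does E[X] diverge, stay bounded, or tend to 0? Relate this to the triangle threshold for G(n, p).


Number of potential triangles: C(229, 3) = 1975354.
Each occurs with probability p³ ≈ (0.0087336)³ ≈ 6.6616765e-07.
By linearity: E[X] = C(229, 3)·p³ ≈ 1975354 · 6.6616765e-07 ≈ 1.31592.
Here α = 1, so p = 2/n is exactly at the triangle threshold p ~ 1/n. Asymptotically E[X] → c³/6 = 2³/6 = 4/3 ≈ 1.33333, a bounded constant. In this regime the triangle count is asymptotically Poisson(c³/6).

E[X] ≈ 1.31592; in regime p = Θ(1/n^{1}) E[X] stays bounded (at the triangle threshold p ~ 1/n).


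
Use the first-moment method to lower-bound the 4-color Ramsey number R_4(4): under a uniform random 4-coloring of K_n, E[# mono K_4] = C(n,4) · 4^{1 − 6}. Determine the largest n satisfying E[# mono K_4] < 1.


We need C(n, 4) · 4^{1 − 6} < 1, i.e. C(n, 4) < 4^{6 − 1} = 1024.
Check values of n near the boundary:
  n = 13: C(13, 4) = 715; 715 < 1024? YES
  n = 14: C(14, 4) = 1001; 1001 < 1024? YES
  n = 15: C(15, 4) = 1365; 1365 < 1024? NO
  n = 16: C(16, 4) = 1820; 1820 < 1024? NO
The largest n with C(n, 4) < 1024 is n = 14 (where E[X] = 1001/1024 ≈ 0.978). Hence R_4(4) > 14, i.e. R_4(4) ≥ 15.

Largest n = 14; hence R_4(4) > 14.


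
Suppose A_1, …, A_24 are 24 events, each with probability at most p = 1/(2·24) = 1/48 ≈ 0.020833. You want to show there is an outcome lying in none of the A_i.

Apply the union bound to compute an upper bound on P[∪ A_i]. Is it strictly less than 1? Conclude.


Union bound: P[∪_{i=1}^{24} A_i] ≤ Σ_i P[A_i] ≤ 24·p = 24·(1/48) = 1/2.
Numerically: 1/2 ≈ 0.500000.
Is 1/2 < 1? YES.
Since P[∪ A_i] ≤ 1/2 < 1, the complement has P[∩ A_i^c] ≥ 1 − 1/2 = 1/2 > 0, so some outcome avoids every A_i.

24·p = 1/2 ≈ 0.500000; existence CERTIFIED by the union bound.


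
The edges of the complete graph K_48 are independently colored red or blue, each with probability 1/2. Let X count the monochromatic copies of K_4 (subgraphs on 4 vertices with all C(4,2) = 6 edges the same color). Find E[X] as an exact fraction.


Let X = Σ_S X_S over the C(48, 4) = 194580 subsets S of size 4, where X_S = 1 if the K_4 on S is monochromatic.
For a fixed S, the K_4 on S has C(4, 2) = 6 edges. P[all 6 edges red] = (1/2)^6, and likewise for blue, so P[monochromatic] = 2·(1/2)^6 = 2^{1 − 6} = 1/32.
By linearity of expectation: E[X] = C(48, 4) · 2^{1 − 6} = 194580 · 1/32 = 48645/8.
Numerically: E[X] ≈ 6080.625000.

E[X] = C(48,4)·2^(1−C(4,2)) = 48645/8 ≈ 6080.625000.


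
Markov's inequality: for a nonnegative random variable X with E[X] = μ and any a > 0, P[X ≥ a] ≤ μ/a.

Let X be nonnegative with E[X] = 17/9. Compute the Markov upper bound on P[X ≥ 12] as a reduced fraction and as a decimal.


μ = E[X] = 17/9, a = 12.
Markov: P[X ≥ 12] ≤ μ/a = (17/9)/12 = 17/108.
Numerically: ≈ 0.15741.
(Since a = 12 > μ = 1.88889, the bound 17/108 is < 1 and informative.)

P[X ≥ 12] ≤ 17/108 ≈ 0.15741.


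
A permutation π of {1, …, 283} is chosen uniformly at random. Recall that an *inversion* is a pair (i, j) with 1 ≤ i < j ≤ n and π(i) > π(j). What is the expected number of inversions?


Write X = Σ X_I over the C(283, 2) = 39903 pairs i < j, with X_I the indicator of one inversion.
There are 39903 indicators.
For each fixed pair i < j, the values π(i) and π(j) are two distinct elements of {1, …, 283} in uniformly random order; by symmetry P[π(i) > π(j)] = 1/2.
By linearity: E[X] = 39903 · (1/2) = C(283, 2) · (1/2) = 39903/2 = 39903/2 ≈ 19951.50000.

E[X] = 39903/2 = 19951.50000.


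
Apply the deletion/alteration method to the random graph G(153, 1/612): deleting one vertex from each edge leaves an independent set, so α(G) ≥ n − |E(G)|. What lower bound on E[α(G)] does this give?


E[|E(G)|] = C(153, 2)·p = 11628 · (1/612) = 19.
E[α(G)] ≥ n − E[|E(G)|] = 153 − 19 = 134.
Numerically: ≈ 134.000.
(This is only a lower bound; the true E[α(G)] may be larger.)

E[α(G)] ≥ 134 ≈ 134.000.


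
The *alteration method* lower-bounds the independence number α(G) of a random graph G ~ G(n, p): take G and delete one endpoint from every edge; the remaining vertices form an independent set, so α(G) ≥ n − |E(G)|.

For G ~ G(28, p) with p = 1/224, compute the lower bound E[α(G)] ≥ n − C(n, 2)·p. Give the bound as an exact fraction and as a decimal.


E[|E(G)|] = C(28, 2)·p = 378 · (1/224) = 27/16.
E[α(G)] ≥ n − E[|E(G)|] = 28 − 27/16 = 421/16.
Numerically: ≈ 26.312.
(This is only a lower bound; the true E[α(G)] may be larger.)

E[α(G)] ≥ 421/16 ≈ 26.312.


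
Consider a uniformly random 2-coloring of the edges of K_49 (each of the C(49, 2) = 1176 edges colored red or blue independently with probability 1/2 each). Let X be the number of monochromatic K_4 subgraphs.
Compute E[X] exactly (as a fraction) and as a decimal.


Let X = Σ_S X_S over the C(49, 4) = 211876 subsets S of size 4, where X_S = 1 if the K_4 on S is monochromatic.
For a fixed S, the K_4 on S has C(4, 2) = 6 edges. P[all 6 edges red] = (1/2)^6, and likewise for blue, so P[monochromatic] = 2·(1/2)^6 = 2^{1 − 6} = 1/32.
By linearity: E[X] = C(49, 4) · 2^{1 − 6} = 211876 · 1/32 = 52969/8.
Numerically: E[X] ≈ 6621.125.

E[X] = C(49,4)·2^(1−C(4,2)) = 52969/8 ≈ 6621.125.


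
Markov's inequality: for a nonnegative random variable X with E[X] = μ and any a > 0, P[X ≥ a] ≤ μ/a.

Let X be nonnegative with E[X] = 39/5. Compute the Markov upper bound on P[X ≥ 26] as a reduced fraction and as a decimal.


μ = E[X] = 39/5, a = 26.
Markov: P[X ≥ 26] ≤ μ/a = (39/5)/26 = 3/10.
Numerically: ≈ 0.300000.
(Since a = 26 > μ = 7.800000, the bound 3/10 is < 1 and informative.)

P[X ≥ 26] ≤ 3/10 ≈ 0.300000.


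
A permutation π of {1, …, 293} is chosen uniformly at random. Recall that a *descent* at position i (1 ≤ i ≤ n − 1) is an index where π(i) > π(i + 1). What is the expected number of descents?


Write X = Σ X_I over i = 1, …, 292, with X_I the indicator of one descent.
There are 292 indicators.
For each fixed i, the pair (π(i), π(i+1)) is a uniformly random ordered pair of distinct values from {1, …, 293}; by symmetry P[π(i) > π(i+1)] = 1/2.
By linearity: E[X] = 292 · (1/2) = (293 − 1) · (1/2) = 146 ≈ 146.0000.

E[X] = 146 = 146.0000.


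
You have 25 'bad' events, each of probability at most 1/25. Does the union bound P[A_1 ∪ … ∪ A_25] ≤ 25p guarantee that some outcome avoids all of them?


Union bound: P[∪_{i=1}^{25} A_i] ≤ Σ_i P[A_i] ≤ 25·p = 25·(1/25) = 1.
Numerically: 1 ≈ 1.000000.
Is 1 < 1? NO.
Since the bound 1 is ≥ 1, the union bound is uninformative here; it does NOT by itself certify existence.

25·p = 1 ≈ 1.000000; existence NOT certified by the union bound.


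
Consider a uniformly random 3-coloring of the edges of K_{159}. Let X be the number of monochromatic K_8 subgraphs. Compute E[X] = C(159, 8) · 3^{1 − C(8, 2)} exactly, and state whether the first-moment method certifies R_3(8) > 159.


E[X] = C(159, 8) · 3^{1 − 28} = 8471208603429 · 3^{−27} = 8471208603429/7625597484987.
As a reduced fraction: E[X] = 941245400381/847288609443 ≈ 1.1108911.
Is E[X] < 1? NO.
Since E[X] ≥ 1, the first-moment bound is inconclusive at n = 159; it does NOT by itself certify R_3(8) > 159.

E[X] = 941245400381/847288609443 ≈ 1.1108911; E[X] ≥ 1; first-moment method inconclusive here.


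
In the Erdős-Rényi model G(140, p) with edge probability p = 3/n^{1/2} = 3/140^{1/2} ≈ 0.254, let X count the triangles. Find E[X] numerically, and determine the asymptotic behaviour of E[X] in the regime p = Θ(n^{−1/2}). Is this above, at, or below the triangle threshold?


Number of potential triangles: C(140, 3) = 447580.
Each occurs with probability p³ ≈ (0.254)³ ≈ 1.62994e-02.
By linearity: E[X] = C(140, 3)·p³ ≈ 447580 · 1.62994e-02 ≈ 7295.287.
Since α = 1/2 < 1, p = c/n^{1/2} ≫ 1/n is above the triangle threshold p ~ 1/n. Asymptotically E[X] ~ (c³/6)·n^{3(1−α)} = (3³/6)·n^{1.5} → ∞; triangles are abundant w.h.p.

E[X] ≈ 7295.287; in regime p = Θ(1/n^{1/2}) E[X] diverges (above the triangle threshold p ~ 1/n).


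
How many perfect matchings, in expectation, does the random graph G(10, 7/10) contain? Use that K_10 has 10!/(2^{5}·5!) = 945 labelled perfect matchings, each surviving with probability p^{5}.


K_10 has 10!/(2^{5}·5!) = 945 labelled perfect matchings.
For each such perfect matching H, let X_H = 1 if all 5 edges of H are present in G. Then P[X_H = 1] = p^{5} = (7/10)^{5} = 16807/100000.
By linearity of expectation: E[X] = Σ_H E[X_H] = 945 · p^{5} = 945 · 16807/100000 = 3176523/20000.
Numerically: E[X] ≈ 158.83.

E[X] = 945 · (7/10)^{5} = 3176523/20000 ≈ 158.83.


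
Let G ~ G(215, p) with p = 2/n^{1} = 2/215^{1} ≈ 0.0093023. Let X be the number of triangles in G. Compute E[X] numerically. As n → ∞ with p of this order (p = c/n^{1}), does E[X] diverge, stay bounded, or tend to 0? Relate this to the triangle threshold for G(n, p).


Number of potential triangles: C(215, 3) = 1633355.
Each occurs with probability p³ ≈ (0.0093023)³ ≈ 8.0496057e-07.
By linearity: E[X] = C(215, 3)·p³ ≈ 1633355 · 8.0496057e-07 ≈ 1.31479.
Here α = 1, so p = 2/n is exactly at the triangle threshold p ~ 1/n. Asymptotically E[X] → c³/6 = 2³/6 = 4/3 ≈ 1.33333, a bounded constant. In this regime the triangle count is asymptotically Poisson(c³/6).

E[X] ≈ 1.31479; in regime p = Θ(1/n^{1}) E[X] stays bounded (at the triangle threshold p ~ 1/n).


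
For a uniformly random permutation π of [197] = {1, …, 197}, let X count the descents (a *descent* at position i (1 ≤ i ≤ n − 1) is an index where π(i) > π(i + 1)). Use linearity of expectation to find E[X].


Write X = Σ X_I over i = 1, …, 196, with X_I the indicator of one descent.
There are 196 indicators.
For each fixed i, the pair (π(i), π(i+1)) is a uniformly random ordered pair of distinct values from {1, …, 197}; by symmetry P[π(i) > π(i+1)] = 1/2.
By linearity: E[X] = 196 · (1/2) = (197 − 1) · (1/2) = 98 ≈ 98.0000.

E[X] = 98 = 98.0000.


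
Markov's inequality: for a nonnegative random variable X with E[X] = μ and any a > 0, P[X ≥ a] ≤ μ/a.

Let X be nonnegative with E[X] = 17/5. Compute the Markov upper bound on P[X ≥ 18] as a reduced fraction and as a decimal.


μ = E[X] = 17/5, a = 18.
Markov: P[X ≥ 18] ≤ μ/a = (17/5)/18 = 17/90.
Numerically: ≈ 0.189.
(Since a = 18 > μ = 3.400, the bound 17/90 is < 1 and informative.)

P[X ≥ 18] ≤ 17/90 ≈ 0.189.


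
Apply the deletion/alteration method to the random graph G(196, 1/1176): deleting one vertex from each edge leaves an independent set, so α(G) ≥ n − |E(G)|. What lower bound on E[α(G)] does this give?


E[|E(G)|] = C(196, 2)·p = 19110 · (1/1176) = 65/4.
E[α(G)] ≥ n − E[|E(G)|] = 196 − 65/4 = 719/4.
Numerically: ≈ 179.75000.
(This is only a lower bound; the true E[α(G)] may be larger.)

E[α(G)] ≥ 719/4 ≈ 179.75000.


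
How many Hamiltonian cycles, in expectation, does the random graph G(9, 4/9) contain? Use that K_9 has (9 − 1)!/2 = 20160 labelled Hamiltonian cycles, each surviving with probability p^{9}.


K_9 has (9 − 1)!/2 = 20160 labelled Hamiltonian cycles.
For each such Hamiltonian cycle H, let X_H = 1 if all 9 edges of H are present in G. Then P[X_H = 1] = p^{9} = (4/9)^{9} = 262144/387420489.
Summing the indicators: E[X] = Σ_H E[X_H] = 20160 · p^{9} = 20160 · 262144/387420489 = 587202560/43046721.
Numerically: E[X] ≈ 13.64.

E[X] = 20160 · (4/9)^{9} = 587202560/43046721 ≈ 13.64.


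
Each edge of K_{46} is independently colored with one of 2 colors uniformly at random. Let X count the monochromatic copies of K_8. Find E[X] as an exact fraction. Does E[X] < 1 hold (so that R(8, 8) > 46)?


E[X] = C(46, 8) · 2^{1 − 28} = 260932815 · 2^{−27} = 260932815/134217728.
As a reduced fraction: E[X] = 260932815/134217728 ≈ 1.944101.
Is E[X] < 1? NO.
Since E[X] ≥ 1, the first-moment bound is inconclusive at n = 46; it does NOT by itself certify R(8, 8) > 46.

E[X] = 260932815/134217728 ≈ 1.944101; E[X] ≥ 1; first-moment method inconclusive here.


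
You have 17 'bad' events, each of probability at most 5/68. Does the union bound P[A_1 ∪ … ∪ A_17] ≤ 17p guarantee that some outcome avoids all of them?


Union bound: P[∪_{i=1}^{17} A_i] ≤ Σ_i P[A_i] ≤ 17·p = 17·(5/68) = 5/4.
Numerically: 5/4 ≈ 1.2500.
Is 5/4 < 1? NO.
Since the bound 5/4 is ≥ 1, the union bound is uninformative here; it does NOT by itself certify existence.

17·p = 5/4 ≈ 1.2500; existence NOT certified by the union bound.


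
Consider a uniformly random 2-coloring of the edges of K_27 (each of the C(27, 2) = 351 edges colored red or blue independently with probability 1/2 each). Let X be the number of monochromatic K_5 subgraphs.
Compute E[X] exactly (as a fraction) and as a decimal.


Let X = Σ_S X_S over the C(27, 5) = 80730 subsets S of size 5, where X_S = 1 if the K_5 on S is monochromatic.
For a fixed S, the K_5 on S has C(5, 2) = 10 edges. P[all 10 edges red] = (1/2)^10, and likewise for blue, so P[monochromatic] = 2·(1/2)^10 = 2^{1 − 10} = 1/512.
By linearity: E[X] = C(27, 5) · 2^{1 − 10} = 80730 · 1/512 = 40365/256.
Numerically: E[X] ≈ 157.675781.

E[X] = C(27,5)·2^(1−C(5,2)) = 40365/256 ≈ 157.675781.


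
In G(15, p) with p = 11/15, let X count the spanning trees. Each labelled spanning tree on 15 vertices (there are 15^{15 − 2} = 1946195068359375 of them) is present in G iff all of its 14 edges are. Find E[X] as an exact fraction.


K_15 has 15^{15 − 2} = 1946195068359375 labelled spanning trees.
For each such spanning tree H, let X_H = 1 if all 14 edges of H are present in G. Then P[X_H = 1] = p^{14} = (11/15)^{14} = 379749833583241/29192926025390625.
Summing the indicators: E[X] = Σ_H E[X_H] = 1946195068359375 · p^{14} = 1946195068359375 · 379749833583241/29192926025390625 = 379749833583241/15.
Numerically: E[X] ≈ 2.53167e+13.

E[X] = 1946195068359375 · (11/15)^{14} = 379749833583241/15 ≈ 2.53167e+13.


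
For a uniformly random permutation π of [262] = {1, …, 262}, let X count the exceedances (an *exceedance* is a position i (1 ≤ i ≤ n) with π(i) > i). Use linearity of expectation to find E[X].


Write X = Σ_{i=1}^{262} X_i, where X_i = 1_{π(i) > i}.
For each fixed i, π(i) is uniform over {1, …, 262} (marginal of a uniform permutation), so P[π(i) > i] = (n − i)/n. Summing: Σ_{i=1}^{262} (n − i)/n = (0 + 1 + … + 261)/262 = 262(262 − 1)/(2·262) = (262 − 1)/2.
Hence E[X] = Σ_{i=1}^{262} (262 − i)/262 = 261/2 ≈ 130.500000.

E[X] = 261/2 = 130.500000.


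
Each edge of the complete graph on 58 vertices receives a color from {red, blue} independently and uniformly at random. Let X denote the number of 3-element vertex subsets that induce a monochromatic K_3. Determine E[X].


Let X = Σ_S X_S over the C(58, 3) = 30856 subsets S of size 3, where X_S = 1 if the K_3 on S is monochromatic.
For a fixed S, the K_3 on S has C(3, 2) = 3 edges. P[all 3 edges red] = (1/2)^3, and likewise for blue, so P[monochromatic] = 2·(1/2)^3 = 2^{1 − 3} = 1/4.
Summing: E[X] = C(58, 3) · 2^{1 − 3} = 30856 · 1/4 = 7714.
Numerically: E[X] ≈ 7714.0000.

E[X] = C(58,3)·2^(1−C(3,2)) = 7714 ≈ 7714.0000.


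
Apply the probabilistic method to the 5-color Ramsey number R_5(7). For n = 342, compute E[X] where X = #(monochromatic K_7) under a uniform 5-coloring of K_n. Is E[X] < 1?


E[X] = C(342, 7) · 5^{1 − 21} = 102073837467888 · 5^{−20} = 102073837467888/95367431640625.
As a reduced fraction: E[X] = 102073837467888/95367431640625 ≈ 1.07032.
Is E[X] < 1? NO.
Since E[X] ≥ 1, the first-moment bound is inconclusive at n = 342; it does NOT by itself certify R_5(7) > 342.

E[X] = 102073837467888/95367431640625 ≈ 1.07032; E[X] ≥ 1; first-moment method inconclusive here.


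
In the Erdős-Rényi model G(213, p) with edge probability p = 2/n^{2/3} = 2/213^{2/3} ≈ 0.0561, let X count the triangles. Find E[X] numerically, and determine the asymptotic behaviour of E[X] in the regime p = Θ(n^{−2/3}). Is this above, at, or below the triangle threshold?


Number of potential triangles: C(213, 3) = 1587986.
Each occurs with probability p³ ≈ (0.0561)³ ≈ 1.76332e-04.
By linearity: E[X] = C(213, 3)·p³ ≈ 1587986 · 1.76332e-04 ≈ 280.013.
Since α = 2/3 < 1, p = c/n^{2/3} ≫ 1/n is above the triangle threshold p ~ 1/n. Asymptotically E[X] ~ (c³/6)·n^{3(1−α)} = (2³/6)·n^{1} → ∞; triangles are abundant w.h.p.

E[X] ≈ 280.013; in regime p = Θ(1/n^{2/3}) E[X] diverges (above the triangle threshold p ~ 1/n).


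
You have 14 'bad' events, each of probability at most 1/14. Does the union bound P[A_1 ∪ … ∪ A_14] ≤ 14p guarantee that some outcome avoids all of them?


Union bound: P[∪_{i=1}^{14} A_i] ≤ Σ_i P[A_i] ≤ 14·p = 14·(1/14) = 1.
Numerically: 1 ≈ 1.0000000.
Is 1 < 1? NO.
Since the bound 1 is ≥ 1, the union bound is uninformative here; it does NOT by itself certify existence.

14·p = 1 ≈ 1.0000000; existence NOT certified by the union bound.


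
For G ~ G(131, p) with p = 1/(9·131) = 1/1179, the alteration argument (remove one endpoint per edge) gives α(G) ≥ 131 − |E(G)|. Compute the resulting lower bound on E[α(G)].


E[|E(G)|] = C(131, 2)·p = 8515 · (1/1179) = 65/9.
E[α(G)] ≥ n − E[|E(G)|] = 131 − 65/9 = 1114/9.
Numerically: ≈ 123.778.
(This is only a lower bound; the true E[α(G)] may be larger.)

E[α(G)] ≥ 1114/9 ≈ 123.778.


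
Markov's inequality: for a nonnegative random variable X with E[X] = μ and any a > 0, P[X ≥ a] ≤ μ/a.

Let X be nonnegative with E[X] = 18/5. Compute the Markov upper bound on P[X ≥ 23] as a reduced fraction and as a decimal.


μ = E[X] = 18/5, a = 23.
Markov: P[X ≥ 23] ≤ μ/a = (18/5)/23 = 18/115.
Numerically: ≈ 0.15652.
(Since a = 23 > μ = 3.60000, the bound 18/115 is < 1 and informative.)

P[X ≥ 23] ≤ 18/115 ≈ 0.15652.


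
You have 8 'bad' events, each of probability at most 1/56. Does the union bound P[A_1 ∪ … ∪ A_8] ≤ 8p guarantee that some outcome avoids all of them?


Union bound: P[∪_{i=1}^{8} A_i] ≤ Σ_i P[A_i] ≤ 8·p = 8·(1/56) = 1/7.
Numerically: 1/7 ≈ 0.14286.
Is 1/7 < 1? YES.
Since P[∪ A_i] ≤ 1/7 < 1, the complement has P[∩ A_i^c] ≥ 1 − 1/7 = 6/7 > 0, so some outcome avoids every A_i.

8·p = 1/7 ≈ 0.14286; existence CERTIFIED by the union bound.


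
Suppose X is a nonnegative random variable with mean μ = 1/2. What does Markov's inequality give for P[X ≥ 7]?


μ = E[X] = 1/2, a = 7.
Markov: P[X ≥ 7] ≤ μ/a = (1/2)/7 = 1/14.
Numerically: ≈ 0.0714.
(Since a = 7 > μ = 0.5000, the bound 1/14 is < 1 and informative.)

P[X ≥ 7] ≤ 1/14 ≈ 0.0714.


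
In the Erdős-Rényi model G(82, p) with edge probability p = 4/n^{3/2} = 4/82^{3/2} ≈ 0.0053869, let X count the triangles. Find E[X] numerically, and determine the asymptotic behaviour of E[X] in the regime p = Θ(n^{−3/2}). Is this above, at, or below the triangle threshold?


Number of potential triangles: C(82, 3) = 88560.
Each occurs with probability p³ ≈ (0.0053869)³ ≈ 1.56321113e-07.
By linearity: E[X] = C(82, 3)·p³ ≈ 88560 · 1.56321113e-07 ≈ 0.013844.
Since α = 3/2 > 1, p = c/n^{3/2} = o(1/n) is below the triangle threshold p ~ 1/n. Asymptotically E[X] ~ (c³/6)·n^{3(1−α)} = (4³/6)·n^{-1.5} → 0, so by Markov's inequality G has no triangles w.h.p.

E[X] ≈ 0.013844; in regime p = Θ(1/n^{3/2}) E[X] tends to 0 (below the triangle threshold p ~ 1/n).


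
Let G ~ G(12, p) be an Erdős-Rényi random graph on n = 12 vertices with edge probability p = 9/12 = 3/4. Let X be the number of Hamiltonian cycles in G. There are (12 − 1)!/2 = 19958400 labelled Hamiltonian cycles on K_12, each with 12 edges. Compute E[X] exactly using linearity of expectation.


K_12 has (12 − 1)!/2 = 19958400 labelled Hamiltonian cycles.
For each such Hamiltonian cycle H, let X_H = 1 if all 12 edges of H are present in G. Then P[X_H = 1] = p^{12} = (3/4)^{12} = 531441/16777216.
Summing the indicators: E[X] = Σ_H E[X_H] = 19958400 · p^{12} = 19958400 · 531441/16777216 = 82864937925/131072.
Numerically: E[X] ≈ 6.32e+05.

E[X] = 19958400 · (3/4)^{12} = 82864937925/131072 ≈ 6.32e+05.
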